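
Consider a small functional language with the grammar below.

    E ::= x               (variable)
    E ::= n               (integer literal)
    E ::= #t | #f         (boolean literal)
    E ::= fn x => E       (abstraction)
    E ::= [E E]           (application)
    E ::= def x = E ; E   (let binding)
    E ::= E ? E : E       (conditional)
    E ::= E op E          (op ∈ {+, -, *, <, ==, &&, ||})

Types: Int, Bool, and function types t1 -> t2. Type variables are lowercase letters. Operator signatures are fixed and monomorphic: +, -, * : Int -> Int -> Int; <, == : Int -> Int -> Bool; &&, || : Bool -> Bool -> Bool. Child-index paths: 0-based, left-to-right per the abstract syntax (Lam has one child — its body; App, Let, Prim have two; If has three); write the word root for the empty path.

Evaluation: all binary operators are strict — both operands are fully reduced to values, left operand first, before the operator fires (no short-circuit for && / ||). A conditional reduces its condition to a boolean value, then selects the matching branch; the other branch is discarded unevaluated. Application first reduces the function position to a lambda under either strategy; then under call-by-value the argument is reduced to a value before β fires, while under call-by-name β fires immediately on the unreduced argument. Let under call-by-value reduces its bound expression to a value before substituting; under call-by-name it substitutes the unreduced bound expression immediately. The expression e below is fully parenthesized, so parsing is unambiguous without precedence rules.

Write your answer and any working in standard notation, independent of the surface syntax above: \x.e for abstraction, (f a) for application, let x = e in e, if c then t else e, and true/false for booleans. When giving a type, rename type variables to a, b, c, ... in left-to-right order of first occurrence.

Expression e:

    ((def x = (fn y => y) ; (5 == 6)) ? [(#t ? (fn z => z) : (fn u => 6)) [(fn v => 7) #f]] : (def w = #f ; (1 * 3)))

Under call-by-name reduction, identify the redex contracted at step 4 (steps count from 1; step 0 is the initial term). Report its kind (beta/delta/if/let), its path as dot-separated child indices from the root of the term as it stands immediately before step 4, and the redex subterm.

Answer: let at root : (let w = false in (1 * 3))

Trace:
step 0: (if (let x = (\y.y) in (5 == 6)) then ((if true then (\z.z) else (\u.6)) ((\v.7) false)) else (let w = false in (1 * 3)))
step 1: [let@0] (if (5 == 6) then ((if true then (\z.z) else (\u.6)) ((\v.7) false)) else (let w = false in (1 * 3)))
step 2: [delta@0] (if false then ((if true then (\z.z) else (\u.6)) ((\v.7) false)) else (let w = false in (1 * 3)))
step 3: [if@root] (let w = false in (1 * 3))
step 4: [let@root] (1 * 3)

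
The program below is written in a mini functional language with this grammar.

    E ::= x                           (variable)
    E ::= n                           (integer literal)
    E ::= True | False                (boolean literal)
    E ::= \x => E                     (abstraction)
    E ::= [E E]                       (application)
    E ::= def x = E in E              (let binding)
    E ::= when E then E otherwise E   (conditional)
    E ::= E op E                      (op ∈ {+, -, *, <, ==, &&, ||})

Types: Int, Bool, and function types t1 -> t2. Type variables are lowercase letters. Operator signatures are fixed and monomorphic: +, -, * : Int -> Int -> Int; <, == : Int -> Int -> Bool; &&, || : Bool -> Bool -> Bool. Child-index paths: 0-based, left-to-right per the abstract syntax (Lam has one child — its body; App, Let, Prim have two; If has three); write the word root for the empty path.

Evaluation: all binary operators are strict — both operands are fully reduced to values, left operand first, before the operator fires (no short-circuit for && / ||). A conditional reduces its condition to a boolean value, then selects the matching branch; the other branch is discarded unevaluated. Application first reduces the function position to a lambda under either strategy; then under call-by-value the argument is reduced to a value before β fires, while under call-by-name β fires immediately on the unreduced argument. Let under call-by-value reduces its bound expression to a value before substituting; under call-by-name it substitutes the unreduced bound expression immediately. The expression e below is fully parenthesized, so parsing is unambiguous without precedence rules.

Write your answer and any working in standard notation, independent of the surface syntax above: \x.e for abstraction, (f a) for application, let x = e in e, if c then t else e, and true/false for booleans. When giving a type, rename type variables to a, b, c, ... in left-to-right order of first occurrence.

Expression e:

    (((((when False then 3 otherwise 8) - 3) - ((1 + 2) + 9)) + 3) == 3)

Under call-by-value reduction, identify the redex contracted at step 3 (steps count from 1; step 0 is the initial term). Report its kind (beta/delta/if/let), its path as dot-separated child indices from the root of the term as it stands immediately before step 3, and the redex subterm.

Trace:
step 0: (((((if false then 3 else 8) - 3) - ((1 + 2) + 9)) + 3) == 3)
step 1: [if@0.0.0.0] ((((8 - 3) - ((1 + 2) + 9)) + 3) == 3)
step 2: [delta@0.0.0] (((5 - ((1 + 2) + 9)) + 3) == 3)
step 3: [delta@0.0.1.0] (((5 - (3 + 9)) + 3) == 3)

Answer: delta at 0.0.1.0 : (1 + 2)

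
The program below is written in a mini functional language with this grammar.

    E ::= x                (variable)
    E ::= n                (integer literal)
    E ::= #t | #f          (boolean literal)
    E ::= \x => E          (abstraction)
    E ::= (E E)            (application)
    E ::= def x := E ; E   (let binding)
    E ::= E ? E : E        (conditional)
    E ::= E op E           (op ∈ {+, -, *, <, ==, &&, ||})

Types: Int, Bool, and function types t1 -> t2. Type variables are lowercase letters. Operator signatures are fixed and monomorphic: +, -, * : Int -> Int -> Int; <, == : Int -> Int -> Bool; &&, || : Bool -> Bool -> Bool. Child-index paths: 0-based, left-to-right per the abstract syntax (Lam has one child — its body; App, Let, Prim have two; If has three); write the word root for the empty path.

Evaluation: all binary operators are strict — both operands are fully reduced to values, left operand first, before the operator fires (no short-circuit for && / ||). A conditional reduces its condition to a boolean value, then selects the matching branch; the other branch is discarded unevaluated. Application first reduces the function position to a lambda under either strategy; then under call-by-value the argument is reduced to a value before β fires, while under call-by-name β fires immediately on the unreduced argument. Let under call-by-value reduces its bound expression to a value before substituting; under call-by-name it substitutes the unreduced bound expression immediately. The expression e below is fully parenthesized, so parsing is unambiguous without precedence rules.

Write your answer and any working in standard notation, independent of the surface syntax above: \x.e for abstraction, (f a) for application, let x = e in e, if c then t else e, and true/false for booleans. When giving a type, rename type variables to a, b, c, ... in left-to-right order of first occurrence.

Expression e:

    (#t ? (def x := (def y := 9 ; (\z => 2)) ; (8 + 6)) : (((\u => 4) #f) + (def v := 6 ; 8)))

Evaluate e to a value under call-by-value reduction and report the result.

Answer: 14

Trace:
step 0: (if true then (let x = (let y = 9 in (\z.2)) in (8 + 6)) else (((\u.4) false) + (let v = 6 in 8)))
step 1: [if@root] (let x = (let y = 9 in (\z.2)) in (8 + 6))
step 2: [let@0] (let x = (\z.2) in (8 + 6))
step 3: [let@root] (8 + 6)
step 4: [delta@root] 14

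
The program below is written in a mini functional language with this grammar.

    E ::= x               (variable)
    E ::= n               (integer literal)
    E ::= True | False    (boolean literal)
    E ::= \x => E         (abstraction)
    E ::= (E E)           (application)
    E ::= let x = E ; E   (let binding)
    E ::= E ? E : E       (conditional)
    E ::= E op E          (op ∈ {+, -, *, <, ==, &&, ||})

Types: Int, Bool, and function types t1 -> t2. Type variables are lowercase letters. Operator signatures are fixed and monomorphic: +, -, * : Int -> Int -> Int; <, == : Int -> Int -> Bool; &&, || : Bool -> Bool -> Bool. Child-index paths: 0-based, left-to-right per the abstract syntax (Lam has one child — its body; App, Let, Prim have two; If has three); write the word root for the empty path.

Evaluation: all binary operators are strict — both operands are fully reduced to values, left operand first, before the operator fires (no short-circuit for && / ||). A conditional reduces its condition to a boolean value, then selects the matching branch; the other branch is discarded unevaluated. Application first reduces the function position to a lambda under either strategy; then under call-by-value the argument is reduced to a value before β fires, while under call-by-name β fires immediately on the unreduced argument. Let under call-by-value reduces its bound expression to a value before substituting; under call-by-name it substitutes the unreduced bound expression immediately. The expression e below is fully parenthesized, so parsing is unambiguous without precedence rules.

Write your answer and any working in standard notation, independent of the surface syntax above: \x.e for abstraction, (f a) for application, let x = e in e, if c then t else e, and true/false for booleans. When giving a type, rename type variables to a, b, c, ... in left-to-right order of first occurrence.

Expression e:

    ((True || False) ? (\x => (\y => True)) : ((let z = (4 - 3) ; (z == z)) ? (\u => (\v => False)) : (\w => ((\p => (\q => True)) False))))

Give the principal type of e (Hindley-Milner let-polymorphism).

Trace:
  unify Bool ~ Bool
  unify Bool ~ Bool
  unify Bool ~ Bool
\y._ : b -> Bool
\x._ : a -> b -> Bool
  unify Int ~ Int
  unify Int ~ Int
let z : Int
z : Int
  unify Int ~ Int
z : Int
  unify Int ~ Int
  unify Bool ~ Bool
\v._ : d -> Bool
\u._ : c -> d -> Bool
\q._ : g -> Bool
\p._ : f -> g -> Bool
  unify f -> g -> Bool ~ Bool -> h
  unify f ~ Bool
  unify g -> Bool ~ h
_ _ : g -> Bool
\w._ : e -> g -> Bool
  unify c -> d -> Bool ~ e -> g -> Bool
  unify c ~ e
  unify d -> Bool ~ g -> Bool
  unify d ~ g
  unify Bool ~ Bool
  unify a -> b -> Bool ~ e -> g -> Bool
  unify a ~ e
  unify b -> Bool ~ g -> Bool
  unify b ~ g
  unify Bool ~ Bool

Answer: a -> b -> Bool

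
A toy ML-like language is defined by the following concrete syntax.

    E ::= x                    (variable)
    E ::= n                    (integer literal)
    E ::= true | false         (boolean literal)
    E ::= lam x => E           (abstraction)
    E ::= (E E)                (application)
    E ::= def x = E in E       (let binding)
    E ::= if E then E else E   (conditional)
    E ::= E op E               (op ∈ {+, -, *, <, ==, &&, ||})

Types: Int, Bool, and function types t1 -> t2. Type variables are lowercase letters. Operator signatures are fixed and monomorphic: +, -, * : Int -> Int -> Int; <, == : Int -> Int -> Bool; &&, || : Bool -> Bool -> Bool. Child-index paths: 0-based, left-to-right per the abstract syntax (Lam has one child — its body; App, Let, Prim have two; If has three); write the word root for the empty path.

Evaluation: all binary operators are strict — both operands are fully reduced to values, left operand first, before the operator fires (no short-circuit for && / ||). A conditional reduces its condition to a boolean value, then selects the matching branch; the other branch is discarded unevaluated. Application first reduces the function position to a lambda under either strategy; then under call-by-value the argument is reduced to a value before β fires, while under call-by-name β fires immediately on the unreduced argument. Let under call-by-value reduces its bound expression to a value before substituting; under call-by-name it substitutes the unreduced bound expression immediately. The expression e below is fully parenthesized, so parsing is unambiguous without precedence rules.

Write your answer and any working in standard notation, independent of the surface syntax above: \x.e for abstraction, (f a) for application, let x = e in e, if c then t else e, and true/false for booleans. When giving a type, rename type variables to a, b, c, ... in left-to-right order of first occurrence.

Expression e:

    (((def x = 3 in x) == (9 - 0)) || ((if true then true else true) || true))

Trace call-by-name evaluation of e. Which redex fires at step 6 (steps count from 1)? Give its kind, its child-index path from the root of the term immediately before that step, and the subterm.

Answer: delta at root : (false || true)

Derivation:
step 0: (((let x = 3 in x) == (9 - 0)) || ((if true then true else true) || true))
step 1: [let@0.0] ((3 == (9 - 0)) || ((if true then true else true) || true))
step 2: [delta@0.1] ((3 == 9) || ((if true then true else true) || true))
step 3: [delta@0] (false || ((if true then true else true) || true))
step 4: [if@1.0] (false || (true || true))
step 5: [delta@1] (false || true)
step 6: [delta@root] true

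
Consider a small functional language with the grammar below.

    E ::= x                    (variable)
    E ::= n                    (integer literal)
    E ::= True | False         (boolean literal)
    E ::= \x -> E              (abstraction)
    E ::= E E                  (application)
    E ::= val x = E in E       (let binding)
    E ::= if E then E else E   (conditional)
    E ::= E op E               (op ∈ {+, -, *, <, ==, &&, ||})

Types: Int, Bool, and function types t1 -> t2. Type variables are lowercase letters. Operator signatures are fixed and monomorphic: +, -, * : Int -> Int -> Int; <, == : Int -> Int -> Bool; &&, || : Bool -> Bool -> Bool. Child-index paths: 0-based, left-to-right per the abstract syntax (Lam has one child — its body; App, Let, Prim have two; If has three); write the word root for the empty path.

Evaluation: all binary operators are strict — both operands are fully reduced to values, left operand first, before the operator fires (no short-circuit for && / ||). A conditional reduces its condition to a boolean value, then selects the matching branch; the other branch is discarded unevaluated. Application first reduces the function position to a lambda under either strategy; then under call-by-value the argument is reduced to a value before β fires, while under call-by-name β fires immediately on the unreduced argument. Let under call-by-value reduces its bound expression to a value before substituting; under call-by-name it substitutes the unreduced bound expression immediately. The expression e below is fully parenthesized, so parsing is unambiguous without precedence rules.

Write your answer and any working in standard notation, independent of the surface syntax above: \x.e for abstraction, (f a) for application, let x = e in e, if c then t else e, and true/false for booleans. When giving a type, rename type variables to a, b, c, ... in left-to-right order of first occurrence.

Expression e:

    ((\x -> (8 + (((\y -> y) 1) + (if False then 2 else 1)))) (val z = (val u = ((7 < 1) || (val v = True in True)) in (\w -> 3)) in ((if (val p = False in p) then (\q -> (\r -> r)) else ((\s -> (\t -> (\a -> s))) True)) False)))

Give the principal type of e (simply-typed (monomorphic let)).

Answer: Int

Trace:
  unify Int ~ Int
y : b
\y._ : b -> b
  unify b -> b ~ Int -> c
  unify b ~ Int
  unify Int ~ c
_ _ : Int
  unify Int ~ Int
  unify Bool ~ Bool
  unify Int ~ Int
  unify Int ~ Int
  unify Int ~ Int
\x._ : a -> Int
  unify Int ~ Int
  unify Int ~ Int
  unify Bool ~ Bool
let v : Bool
  unify Bool ~ Bool
let u : Bool
\w._ : d -> Int
let z : d -> Int
let p : Bool
p : Bool
  unify Bool ~ Bool
r : f
\r._ : f -> f
\q._ : e -> f -> f
s : g
\a._ : i -> g
\t._ : h -> i -> g
\s._ : g -> h -> i -> g
  unify g -> h -> i -> g ~ Bool -> j
  unify g ~ Bool
  unify h -> i -> Bool ~ j
_ _ : h -> i -> Bool
  unify e -> f -> f ~ h -> i -> Bool
  unify e ~ h
  unify f -> f ~ i -> Bool
  unify f ~ i
  unify i ~ Bool
  unify h -> Bool -> Bool ~ Bool -> k
  unify h ~ Bool
  unify Bool -> Bool ~ k
_ _ : Bool -> Bool
  unify a -> Int ~ (Bool -> Bool) -> l
  unify a ~ Bool -> Bool
  unify Int ~ l
_ _ : Int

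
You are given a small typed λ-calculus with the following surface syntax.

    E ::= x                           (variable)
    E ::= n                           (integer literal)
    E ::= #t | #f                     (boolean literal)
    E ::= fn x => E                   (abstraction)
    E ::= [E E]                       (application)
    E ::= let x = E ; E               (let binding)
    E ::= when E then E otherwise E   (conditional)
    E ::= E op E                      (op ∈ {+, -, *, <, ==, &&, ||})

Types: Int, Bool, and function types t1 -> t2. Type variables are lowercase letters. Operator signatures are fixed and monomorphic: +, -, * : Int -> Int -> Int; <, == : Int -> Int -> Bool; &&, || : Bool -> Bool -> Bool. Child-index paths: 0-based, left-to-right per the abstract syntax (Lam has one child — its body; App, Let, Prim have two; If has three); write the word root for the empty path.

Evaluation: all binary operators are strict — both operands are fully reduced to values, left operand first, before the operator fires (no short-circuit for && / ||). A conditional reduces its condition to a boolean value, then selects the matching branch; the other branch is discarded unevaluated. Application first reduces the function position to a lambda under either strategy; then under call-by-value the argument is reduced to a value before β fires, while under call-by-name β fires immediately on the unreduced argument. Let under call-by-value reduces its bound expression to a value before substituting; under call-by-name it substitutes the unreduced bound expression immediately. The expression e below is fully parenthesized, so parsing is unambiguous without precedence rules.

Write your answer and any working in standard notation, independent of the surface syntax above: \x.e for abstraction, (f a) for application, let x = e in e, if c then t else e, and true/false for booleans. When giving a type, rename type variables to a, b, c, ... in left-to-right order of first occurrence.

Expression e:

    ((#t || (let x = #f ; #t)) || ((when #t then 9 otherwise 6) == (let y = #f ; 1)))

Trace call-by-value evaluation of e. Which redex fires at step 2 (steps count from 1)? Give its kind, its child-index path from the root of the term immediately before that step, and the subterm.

Answer: delta at 0 : (true || true)

Derivation:
step 0: ((true || (let x = false in true)) || ((if true then 9 else 6) == (let y = false in 1)))
step 1: [let@0.1] ((true || true) || ((if true then 9 else 6) == (let y = false in 1)))
step 2: [delta@0] (true || ((if true then 9 else 6) == (let y = false in 1)))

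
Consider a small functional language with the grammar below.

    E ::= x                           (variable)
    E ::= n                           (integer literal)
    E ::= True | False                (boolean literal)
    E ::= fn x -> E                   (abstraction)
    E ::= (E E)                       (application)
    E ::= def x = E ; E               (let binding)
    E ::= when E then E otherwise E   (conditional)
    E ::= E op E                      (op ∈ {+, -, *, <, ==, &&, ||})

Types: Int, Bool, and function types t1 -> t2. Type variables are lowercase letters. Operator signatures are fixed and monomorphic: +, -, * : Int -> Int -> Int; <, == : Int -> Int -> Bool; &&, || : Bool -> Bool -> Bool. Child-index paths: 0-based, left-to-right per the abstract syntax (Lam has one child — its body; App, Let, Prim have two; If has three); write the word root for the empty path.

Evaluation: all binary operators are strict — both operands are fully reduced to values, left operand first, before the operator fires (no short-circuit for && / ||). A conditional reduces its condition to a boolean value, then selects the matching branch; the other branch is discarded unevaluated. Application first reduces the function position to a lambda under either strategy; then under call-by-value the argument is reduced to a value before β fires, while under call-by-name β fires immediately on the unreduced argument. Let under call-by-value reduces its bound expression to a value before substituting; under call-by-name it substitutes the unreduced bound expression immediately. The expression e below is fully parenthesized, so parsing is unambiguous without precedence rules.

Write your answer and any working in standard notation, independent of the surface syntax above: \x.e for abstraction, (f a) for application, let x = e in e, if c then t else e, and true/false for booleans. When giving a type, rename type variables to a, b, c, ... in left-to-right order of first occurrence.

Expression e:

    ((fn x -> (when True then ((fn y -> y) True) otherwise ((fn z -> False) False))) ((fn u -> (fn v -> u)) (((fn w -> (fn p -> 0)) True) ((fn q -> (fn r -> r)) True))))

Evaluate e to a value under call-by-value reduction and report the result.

Derivation:
step 0: ((\x.(if true then ((\y.y) true) else ((\z.false) false))) ((\u.(\v.u)) (((\w.(\p.0)) true) ((\q.(\r.r)) true))))
step 1: [beta@1.1.0] ((\x.(if true then ((\y.y) true) else ((\z.false) false))) ((\u.(\v.u)) ((\p.0) ((\q.(\r.r)) true))))
step 2: [beta@1.1.1] ((\x.(if true then ((\y.y) true) else ((\z.false) false))) ((\u.(\v.u)) ((\p.0) (\r.r))))
step 3: [beta@1.1] ((\x.(if true then ((\y.y) true) else ((\z.false) false))) ((\u.(\v.u)) 0))
step 4: [beta@1] ((\x.(if true then ((\y.y) true) else ((\z.false) false))) (\v.0))
step 5: [beta@root] (if true then ((\y.y) true) else ((\z.false) false))
step 6: [if@root] ((\y.y) true)
step 7: [beta@root] true

Answer: true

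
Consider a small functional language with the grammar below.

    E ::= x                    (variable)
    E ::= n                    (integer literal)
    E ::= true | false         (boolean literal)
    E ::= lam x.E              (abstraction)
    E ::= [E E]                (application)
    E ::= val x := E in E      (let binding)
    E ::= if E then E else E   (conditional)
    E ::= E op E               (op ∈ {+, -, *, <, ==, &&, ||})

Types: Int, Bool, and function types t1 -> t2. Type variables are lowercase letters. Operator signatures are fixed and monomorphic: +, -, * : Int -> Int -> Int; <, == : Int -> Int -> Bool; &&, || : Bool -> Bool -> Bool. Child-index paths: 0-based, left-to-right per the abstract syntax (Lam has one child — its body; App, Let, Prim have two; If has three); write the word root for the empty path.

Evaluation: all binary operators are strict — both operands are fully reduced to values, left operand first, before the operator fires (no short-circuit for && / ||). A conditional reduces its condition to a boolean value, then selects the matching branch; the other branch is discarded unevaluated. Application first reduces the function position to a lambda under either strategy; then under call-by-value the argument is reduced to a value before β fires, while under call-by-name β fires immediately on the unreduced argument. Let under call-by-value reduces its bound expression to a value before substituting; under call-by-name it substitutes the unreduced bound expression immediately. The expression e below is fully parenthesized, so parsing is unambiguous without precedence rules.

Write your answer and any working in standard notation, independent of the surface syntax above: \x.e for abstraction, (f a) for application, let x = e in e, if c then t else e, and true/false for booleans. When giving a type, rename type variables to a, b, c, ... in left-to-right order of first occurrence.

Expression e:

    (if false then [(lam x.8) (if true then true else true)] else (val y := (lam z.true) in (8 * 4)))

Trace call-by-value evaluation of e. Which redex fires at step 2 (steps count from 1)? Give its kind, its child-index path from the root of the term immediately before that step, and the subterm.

Derivation:
step 0: (if false then ((\x.8) (if true then true else true)) else (let y = (\z.true) in (8 * 4)))
step 1: [if@root] (let y = (\z.true) in (8 * 4))
step 2: [let@root] (8 * 4)

Answer: let at root : (let y = (\z.true) in (8 * 4))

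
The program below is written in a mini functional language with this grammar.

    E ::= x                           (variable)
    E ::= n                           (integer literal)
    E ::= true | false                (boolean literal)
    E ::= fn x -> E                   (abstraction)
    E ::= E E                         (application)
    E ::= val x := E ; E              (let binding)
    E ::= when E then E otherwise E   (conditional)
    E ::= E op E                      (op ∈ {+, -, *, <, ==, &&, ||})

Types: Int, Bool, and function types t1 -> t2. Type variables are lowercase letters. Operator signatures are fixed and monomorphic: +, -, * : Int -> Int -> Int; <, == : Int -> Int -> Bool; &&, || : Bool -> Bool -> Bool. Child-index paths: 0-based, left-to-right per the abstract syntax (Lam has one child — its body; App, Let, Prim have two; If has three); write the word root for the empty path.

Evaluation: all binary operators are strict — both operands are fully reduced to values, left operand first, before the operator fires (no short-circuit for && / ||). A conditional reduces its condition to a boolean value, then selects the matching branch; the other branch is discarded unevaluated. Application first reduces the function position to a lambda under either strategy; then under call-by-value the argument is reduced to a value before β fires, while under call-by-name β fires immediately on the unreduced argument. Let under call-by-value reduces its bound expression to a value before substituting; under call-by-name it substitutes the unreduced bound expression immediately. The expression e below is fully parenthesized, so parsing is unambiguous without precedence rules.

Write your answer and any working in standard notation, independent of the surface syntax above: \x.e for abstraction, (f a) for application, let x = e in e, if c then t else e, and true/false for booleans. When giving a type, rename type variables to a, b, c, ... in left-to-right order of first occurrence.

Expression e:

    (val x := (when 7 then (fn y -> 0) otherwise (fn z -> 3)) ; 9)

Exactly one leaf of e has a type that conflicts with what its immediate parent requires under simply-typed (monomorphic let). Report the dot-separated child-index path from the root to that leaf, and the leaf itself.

Working:
  unify Int ~ Bool
  FAIL: mismatch Int ~ Bool

Answer: 0.0 : 7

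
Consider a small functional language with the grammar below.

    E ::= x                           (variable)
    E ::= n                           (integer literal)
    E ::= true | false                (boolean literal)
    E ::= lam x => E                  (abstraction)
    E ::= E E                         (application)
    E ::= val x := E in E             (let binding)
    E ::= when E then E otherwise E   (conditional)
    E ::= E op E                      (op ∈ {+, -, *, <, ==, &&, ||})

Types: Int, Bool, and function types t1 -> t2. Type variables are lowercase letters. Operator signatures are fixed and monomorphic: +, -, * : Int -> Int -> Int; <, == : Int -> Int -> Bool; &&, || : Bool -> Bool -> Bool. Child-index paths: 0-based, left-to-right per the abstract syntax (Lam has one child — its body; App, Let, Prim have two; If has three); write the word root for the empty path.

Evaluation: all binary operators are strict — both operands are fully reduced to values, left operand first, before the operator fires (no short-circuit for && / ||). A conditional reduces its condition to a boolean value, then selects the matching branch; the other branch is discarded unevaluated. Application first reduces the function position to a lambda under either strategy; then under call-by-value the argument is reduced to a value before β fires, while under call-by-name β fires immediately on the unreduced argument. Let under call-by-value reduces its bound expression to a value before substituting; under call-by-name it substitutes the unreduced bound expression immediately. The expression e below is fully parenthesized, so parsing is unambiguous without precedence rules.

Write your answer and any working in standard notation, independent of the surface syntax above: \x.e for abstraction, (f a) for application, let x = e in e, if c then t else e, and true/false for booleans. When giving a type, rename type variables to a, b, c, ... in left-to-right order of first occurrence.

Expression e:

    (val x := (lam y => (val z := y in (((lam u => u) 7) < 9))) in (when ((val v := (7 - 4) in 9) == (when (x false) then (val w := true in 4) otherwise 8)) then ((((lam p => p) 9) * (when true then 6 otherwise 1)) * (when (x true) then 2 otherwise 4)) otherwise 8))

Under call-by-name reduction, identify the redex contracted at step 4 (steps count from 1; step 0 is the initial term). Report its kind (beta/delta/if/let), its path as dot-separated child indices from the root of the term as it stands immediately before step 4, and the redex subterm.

Answer: let at 0.1.0 : (let z = false in (((\u.u) 7) < 9))

Working:
step 0: (let x = (\y.(let z = y in (((\u.u) 7) < 9))) in (if ((let v = (7 - 4) in 9) == (if (x false) then (let w = true in 4) else 8)) then ((((\p.p) 9) * (if true then 6 else 1)) * (if (x true) then 2 else 4)) else 8))
step 1: [let@root] (if ((let v = (7 - 4) in 9) == (if ((\y.(let z = y in (((\u.u) 7) < 9))) false) then (let w = true in 4) else 8)) then ((((\p.p) 9) * (if true then 6 else 1)) * (if ((\y.(let z = y in (((\u.u) 7) < 9))) true) then 2 else 4)) else 8)
step 2: [let@0.0] (if (9 == (if ((\y.(let z = y in (((\u.u) 7) < 9))) false) then (let w = true in 4) else 8)) then ((((\p.p) 9) * (if true then 6 else 1)) * (if ((\y.(let z = y in (((\u.u) 7) < 9))) true) then 2 else 4)) else 8)
step 3: [beta@0.1.0] (if (9 == (if (let z = false in (((\u.u) 7) < 9)) then (let w = true in 4) else 8)) then ((((\p.p) 9) * (if true then 6 else 1)) * (if ((\y.(let z = y in (((\u.u) 7) < 9))) true) then 2 else 4)) else 8)
step 4: [let@0.1.0] (if (9 == (if (((\u.u) 7) < 9) then (let w = true in 4) else 8)) then ((((\p.p) 9) * (if true then 6 else 1)) * (if ((\y.(let z = y in (((\u.u) 7) < 9))) true) then 2 else 4)) else 8)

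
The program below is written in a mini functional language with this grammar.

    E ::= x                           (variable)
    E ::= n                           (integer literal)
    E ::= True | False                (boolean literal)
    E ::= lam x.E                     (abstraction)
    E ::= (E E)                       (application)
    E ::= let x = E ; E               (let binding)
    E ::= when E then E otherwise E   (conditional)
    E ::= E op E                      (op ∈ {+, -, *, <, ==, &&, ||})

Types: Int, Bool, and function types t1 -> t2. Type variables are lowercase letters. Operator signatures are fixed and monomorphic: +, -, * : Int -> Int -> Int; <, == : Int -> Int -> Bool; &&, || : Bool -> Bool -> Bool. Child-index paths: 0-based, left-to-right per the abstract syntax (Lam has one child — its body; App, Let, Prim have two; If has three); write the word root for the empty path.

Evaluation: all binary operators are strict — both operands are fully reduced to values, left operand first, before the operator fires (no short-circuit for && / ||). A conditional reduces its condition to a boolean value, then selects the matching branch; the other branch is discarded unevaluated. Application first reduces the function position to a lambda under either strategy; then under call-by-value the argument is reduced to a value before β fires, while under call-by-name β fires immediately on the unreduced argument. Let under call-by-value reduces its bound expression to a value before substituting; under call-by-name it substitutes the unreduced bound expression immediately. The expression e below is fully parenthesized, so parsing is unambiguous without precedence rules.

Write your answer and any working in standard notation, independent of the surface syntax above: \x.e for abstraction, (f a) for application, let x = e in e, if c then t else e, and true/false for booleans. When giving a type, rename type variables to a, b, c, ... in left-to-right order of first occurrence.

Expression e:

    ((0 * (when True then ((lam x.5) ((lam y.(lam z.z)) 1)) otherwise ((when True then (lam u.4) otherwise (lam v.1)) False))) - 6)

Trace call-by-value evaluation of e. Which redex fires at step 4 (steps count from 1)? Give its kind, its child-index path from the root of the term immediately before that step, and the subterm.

Answer: delta at 0 : (0 * 5)

Derivation:
step 0: ((0 * (if true then ((\x.5) ((\y.(\z.z)) 1)) else ((if true then (\u.4) else (\v.1)) false))) - 6)
step 1: [if@0.1] ((0 * ((\x.5) ((\y.(\z.z)) 1))) - 6)
step 2: [beta@0.1.1] ((0 * ((\x.5) (\z.z))) - 6)
step 3: [beta@0.1] ((0 * 5) - 6)
step 4: [delta@0] (0 - 6)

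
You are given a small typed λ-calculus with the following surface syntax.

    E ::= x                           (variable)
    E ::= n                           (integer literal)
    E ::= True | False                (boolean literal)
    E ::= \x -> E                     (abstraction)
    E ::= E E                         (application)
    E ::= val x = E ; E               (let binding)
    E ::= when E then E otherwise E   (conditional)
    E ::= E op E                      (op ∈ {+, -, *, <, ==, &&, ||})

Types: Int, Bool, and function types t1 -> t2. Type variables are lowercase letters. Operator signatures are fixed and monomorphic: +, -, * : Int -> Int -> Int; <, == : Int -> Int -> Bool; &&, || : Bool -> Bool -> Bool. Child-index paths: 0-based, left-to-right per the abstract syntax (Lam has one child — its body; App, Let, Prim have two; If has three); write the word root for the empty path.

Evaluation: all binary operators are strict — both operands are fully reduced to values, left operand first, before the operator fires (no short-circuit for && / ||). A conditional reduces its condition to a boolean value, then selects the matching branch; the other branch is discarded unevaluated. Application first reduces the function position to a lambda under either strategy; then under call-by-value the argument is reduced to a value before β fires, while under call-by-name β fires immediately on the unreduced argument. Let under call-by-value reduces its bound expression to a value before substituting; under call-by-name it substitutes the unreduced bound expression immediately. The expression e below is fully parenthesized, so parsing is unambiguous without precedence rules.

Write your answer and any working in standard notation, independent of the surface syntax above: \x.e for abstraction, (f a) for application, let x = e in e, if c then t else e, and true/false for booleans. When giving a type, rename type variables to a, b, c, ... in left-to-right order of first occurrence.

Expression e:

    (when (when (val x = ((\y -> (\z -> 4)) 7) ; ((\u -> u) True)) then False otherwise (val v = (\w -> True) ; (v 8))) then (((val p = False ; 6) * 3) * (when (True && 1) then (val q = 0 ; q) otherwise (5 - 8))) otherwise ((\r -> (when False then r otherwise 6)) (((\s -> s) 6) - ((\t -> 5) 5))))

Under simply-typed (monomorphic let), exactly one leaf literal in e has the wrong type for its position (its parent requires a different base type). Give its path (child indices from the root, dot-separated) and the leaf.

Working:
\z._ : b -> Int
\y._ : a -> b -> Int
  unify a -> b -> Int ~ Int -> c
  unify a ~ Int
  unify b -> Int ~ c
_ _ : b -> Int
let x : b -> Int
u : d
\u._ : d -> d
  unify d -> d ~ Bool -> e
  unify d ~ Bool
  unify Bool ~ e
_ _ : Bool
  unify Bool ~ Bool
\w._ : f -> Bool
let v : f -> Bool
v : f -> Bool
  unify f -> Bool ~ Int -> g
  unify f ~ Int
  unify Bool ~ g
_ _ : Bool
  unify Bool ~ Bool
  unify Bool ~ Bool
let p : Bool
  unify Int ~ Int
  unify Int ~ Int
  unify Int ~ Int
  unify Bool ~ Bool
  unify Int ~ Bool
  FAIL: mismatch Int ~ Bool

Answer: 1.1.0.1 : 1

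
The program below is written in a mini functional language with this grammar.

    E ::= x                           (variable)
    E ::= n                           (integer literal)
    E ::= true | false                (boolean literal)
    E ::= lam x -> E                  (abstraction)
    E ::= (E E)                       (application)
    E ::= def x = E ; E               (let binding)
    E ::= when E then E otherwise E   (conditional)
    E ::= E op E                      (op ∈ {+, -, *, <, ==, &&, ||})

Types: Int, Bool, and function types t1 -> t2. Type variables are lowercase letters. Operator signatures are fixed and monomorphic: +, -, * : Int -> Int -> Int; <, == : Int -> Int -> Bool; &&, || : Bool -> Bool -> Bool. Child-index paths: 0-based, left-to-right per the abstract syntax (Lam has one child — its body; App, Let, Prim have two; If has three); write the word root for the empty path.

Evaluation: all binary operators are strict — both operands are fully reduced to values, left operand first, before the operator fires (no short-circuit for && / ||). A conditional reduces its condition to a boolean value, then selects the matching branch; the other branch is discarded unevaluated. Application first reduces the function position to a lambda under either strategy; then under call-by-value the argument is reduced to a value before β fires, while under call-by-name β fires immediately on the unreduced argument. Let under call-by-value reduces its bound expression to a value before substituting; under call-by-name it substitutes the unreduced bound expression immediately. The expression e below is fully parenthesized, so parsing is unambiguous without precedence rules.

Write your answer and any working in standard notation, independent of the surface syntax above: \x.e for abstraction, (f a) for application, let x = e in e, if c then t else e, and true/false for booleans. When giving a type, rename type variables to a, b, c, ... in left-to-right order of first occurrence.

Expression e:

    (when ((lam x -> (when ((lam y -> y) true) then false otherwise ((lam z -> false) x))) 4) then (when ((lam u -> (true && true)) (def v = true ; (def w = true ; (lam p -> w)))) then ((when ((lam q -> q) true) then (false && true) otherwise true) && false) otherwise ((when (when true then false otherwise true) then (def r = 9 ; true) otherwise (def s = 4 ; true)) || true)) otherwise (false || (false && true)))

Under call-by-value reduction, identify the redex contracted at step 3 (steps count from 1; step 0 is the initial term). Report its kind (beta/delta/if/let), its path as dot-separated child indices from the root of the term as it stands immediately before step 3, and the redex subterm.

Working:
step 0: (if ((\x.(if ((\y.y) true) then false else ((\z.false) x))) 4) then (if ((\u.(true && true)) (let v = true in (let w = true in (\p.w)))) then ((if ((\q.q) true) then (false && true) else true) && false) else ((if (if true then false else true) then (let r = 9 in true) else (let s = 4 in true)) || true)) else (false || (false && true)))
step 1: [beta@0] (if (if ((\y.y) true) then false else ((\z.false) 4)) then (if ((\u.(true && true)) (let v = true in (let w = true in (\p.w)))) then ((if ((\q.q) true) then (false && true) else true) && false) else ((if (if true then false else true) then (let r = 9 in true) else (let s = 4 in true)) || true)) else (false || (false && true)))
step 2: [beta@0.0] (if (if true then false else ((\z.false) 4)) then (if ((\u.(true && true)) (let v = true in (let w = true in (\p.w)))) then ((if ((\q.q) true) then (false && true) else true) && false) else ((if (if true then false else true) then (let r = 9 in true) else (let s = 4 in true)) || true)) else (false || (false && true)))
step 3: [if@0] (if false then (if ((\u.(true && true)) (let v = true in (let w = true in (\p.w)))) then ((if ((\q.q) true) then (false && true) else true) && false) else ((if (if true then false else true) then (let r = 9 in true) else (let s = 4 in true)) || true)) else (false || (false && true)))

Answer: if at 0 : (if true then false else ((\z.false) 4))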